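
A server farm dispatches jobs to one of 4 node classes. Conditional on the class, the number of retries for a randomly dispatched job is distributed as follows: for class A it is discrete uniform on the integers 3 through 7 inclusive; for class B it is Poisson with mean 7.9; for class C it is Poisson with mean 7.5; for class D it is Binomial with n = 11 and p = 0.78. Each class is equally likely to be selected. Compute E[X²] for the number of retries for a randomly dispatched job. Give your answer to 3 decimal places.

For each component E[X²] = Var + (mean)², giving A: 27; B: 70.31; C: 63.75; D: 75.504.
Overall E[X²] = 0.25·27 + 0.25·70.31 + 0.25·63.75 + 0.25·75.504 = 59.141.

59.141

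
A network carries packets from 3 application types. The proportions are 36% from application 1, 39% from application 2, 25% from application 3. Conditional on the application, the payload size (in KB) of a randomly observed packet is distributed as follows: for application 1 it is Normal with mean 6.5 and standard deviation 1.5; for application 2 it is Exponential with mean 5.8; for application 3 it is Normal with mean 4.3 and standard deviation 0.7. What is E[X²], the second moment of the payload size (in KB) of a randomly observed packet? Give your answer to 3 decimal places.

47.004

For each component E[X²] = Var + (mean)², giving 1: 44.5; 2: 67.28; 3: 18.98.
Overall E[X²] = 0.36·44.5 + 0.39·67.28 + 0.25·18.98 = 47.0042.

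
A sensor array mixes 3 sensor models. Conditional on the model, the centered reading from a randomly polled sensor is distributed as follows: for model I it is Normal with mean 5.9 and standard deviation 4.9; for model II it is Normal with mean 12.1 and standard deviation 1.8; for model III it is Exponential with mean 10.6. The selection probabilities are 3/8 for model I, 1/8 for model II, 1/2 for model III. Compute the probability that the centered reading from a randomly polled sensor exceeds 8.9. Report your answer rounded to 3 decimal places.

Conditional on each model, P(X > 8.9): I: 0.270188; II: 0.96228; III: 0.431873.
By total probability, P(X > 8.9) = 0.375·0.270188 + 0.125·0.96228 + 0.5·0.431873 = 0.437542.

0.438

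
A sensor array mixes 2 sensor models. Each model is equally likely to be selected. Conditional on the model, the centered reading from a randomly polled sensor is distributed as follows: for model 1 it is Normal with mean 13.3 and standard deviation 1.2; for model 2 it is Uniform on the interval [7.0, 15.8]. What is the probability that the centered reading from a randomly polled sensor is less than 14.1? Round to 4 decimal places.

0.7772

Conditional on each model, P(X < 14.1): 1: 0.747507; 2: 0.806818.
By total probability, P(X < 14.1) = 0.5·0.747507 + 0.5·0.806818 = 0.777163.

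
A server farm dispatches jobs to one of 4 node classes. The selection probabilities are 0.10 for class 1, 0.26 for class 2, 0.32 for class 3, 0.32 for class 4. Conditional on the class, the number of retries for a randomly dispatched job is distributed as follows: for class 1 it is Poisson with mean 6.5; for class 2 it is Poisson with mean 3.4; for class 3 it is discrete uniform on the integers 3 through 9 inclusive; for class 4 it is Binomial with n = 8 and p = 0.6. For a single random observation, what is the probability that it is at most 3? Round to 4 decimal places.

Conditional on each class, P(X ≤ 3): 1: 0.11185; 2: 0.558357; 3: 0.142857; 4: 0.17367.
By total probability, P(X ≤ 3) = 0.1·0.11185 + 0.26·0.558357 + 0.32·0.142857 + 0.32·0.17367 = 0.257647.

0.2576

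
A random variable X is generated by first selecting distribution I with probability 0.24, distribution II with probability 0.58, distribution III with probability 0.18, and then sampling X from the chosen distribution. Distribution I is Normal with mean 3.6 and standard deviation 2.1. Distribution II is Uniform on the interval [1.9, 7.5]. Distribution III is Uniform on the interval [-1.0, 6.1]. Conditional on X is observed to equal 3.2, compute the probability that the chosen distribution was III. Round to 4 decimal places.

0.1460

Likelihoods f(3.2 | ·): I: 0.186557; II: 0.178571; III: 0.140845.
Posterior ∝ prior × likelihood. Numerator for III: 0.18·0.140845 = 0.0253521.
Normalizing constant: 0.24·0.186557 + 0.58·0.178571 + 0.18·0.140845 = 0.173697.
P(III | observation) = 0.0253521 / 0.173697 = 0.145956.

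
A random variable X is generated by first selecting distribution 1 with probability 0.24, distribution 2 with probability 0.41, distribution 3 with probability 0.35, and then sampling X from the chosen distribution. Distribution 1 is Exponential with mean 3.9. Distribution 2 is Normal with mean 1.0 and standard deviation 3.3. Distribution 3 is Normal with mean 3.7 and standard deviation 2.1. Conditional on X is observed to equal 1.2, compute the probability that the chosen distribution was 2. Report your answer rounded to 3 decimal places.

Likelihoods f(1.2 | ·): 1: 0.188498; 2: 0.12067; 3: 0.0935282.
Posterior ∝ prior × likelihood. Numerator for 2: 0.41·0.12067 = 0.0494746.
Normalizing constant: 0.24·0.188498 + 0.41·0.12067 + 0.35·0.0935282 = 0.127449.
P(2 | observation) = 0.0494746 / 0.127449 = 0.388192.

0.388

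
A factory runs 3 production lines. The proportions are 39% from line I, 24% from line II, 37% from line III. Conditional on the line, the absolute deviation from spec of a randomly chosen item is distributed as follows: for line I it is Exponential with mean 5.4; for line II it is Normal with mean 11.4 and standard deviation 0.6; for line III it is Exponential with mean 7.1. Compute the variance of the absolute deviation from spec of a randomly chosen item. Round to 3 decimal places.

35.539

Per component, I: μ=5.4, E[X²]=58.32; II: μ=11.4, E[X²]=130.32; III: μ=7.1, E[X²]=100.82.
E[X] = 0.39·5.4 + 0.24·11.4 + 0.37·7.1 = 7.469.
E[X²] = 0.39·58.32 + 0.24·130.32 + 0.37·100.82 = 91.325.
Var(X) = E[X²] − (E[X])² = 91.325 − 55.786 = 35.539.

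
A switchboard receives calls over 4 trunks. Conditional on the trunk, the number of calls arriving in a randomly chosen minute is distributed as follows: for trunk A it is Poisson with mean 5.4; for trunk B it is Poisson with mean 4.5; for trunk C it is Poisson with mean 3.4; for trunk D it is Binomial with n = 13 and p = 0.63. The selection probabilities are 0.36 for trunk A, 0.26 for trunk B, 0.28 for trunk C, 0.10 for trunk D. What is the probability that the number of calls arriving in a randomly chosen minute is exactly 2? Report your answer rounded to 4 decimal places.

0.1070

Conditional on each trunk, P(X = 2): A: 0.0658518; B: 0.112479; C: 0.192898; D: 0.000550801.
By total probability, P(X = 2) = 0.36·0.0658518 + 0.26·0.112479 + 0.28·0.192898 + 0.1·0.000550801 = 0.107017.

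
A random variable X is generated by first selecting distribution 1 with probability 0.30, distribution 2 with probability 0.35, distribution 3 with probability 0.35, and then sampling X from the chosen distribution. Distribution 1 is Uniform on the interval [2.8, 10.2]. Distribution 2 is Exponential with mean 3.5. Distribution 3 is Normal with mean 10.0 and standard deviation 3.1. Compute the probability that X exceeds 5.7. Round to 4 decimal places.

0.5722

Conditional on each component, P(X > 5.7): 1: 0.608108; 2: 0.19621; 3: 0.917294.
By total probability, P(X > 5.7) = 0.3·0.608108 + 0.35·0.19621 + 0.35·0.917294 = 0.572159.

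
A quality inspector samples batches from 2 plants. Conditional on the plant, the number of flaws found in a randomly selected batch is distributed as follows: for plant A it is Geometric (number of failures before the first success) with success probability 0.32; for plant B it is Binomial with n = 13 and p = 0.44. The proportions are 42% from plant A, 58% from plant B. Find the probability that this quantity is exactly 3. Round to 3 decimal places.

Conditional on each plant, P(X = 3): A: 0.100618; B: 0.0738932.
By total probability, P(X = 3) = 0.42·0.100618 + 0.58·0.0738932 = 0.0851177.

0.085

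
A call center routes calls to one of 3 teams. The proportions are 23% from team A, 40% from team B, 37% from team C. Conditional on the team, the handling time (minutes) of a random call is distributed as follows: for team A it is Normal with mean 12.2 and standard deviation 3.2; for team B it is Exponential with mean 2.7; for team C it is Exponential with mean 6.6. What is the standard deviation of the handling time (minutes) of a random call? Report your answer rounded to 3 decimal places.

Per component, A: μ=12.2, E[X²]=159.08; B: μ=2.7, E[X²]=14.58; C: μ=6.6, E[X²]=87.12.
E[X] = 0.23·12.2 + 0.4·2.7 + 0.37·6.6 = 6.328.
E[X²] = 0.23·159.08 + 0.4·14.58 + 0.37·87.12 = 74.6548.
Var(X) = E[X²] − (E[X])² = 74.6548 − 40.0436 = 34.6112.
SD(X) = √34.6112 = 5.88313.

5.883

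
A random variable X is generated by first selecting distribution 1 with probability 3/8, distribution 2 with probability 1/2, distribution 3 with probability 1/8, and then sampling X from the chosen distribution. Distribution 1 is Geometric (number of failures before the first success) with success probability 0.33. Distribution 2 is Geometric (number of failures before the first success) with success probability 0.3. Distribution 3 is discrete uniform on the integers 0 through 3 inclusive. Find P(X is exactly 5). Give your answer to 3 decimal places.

Conditional on each component, P(X = 5): 1: 0.0445541; 2: 0.050421; 3: 0.
By total probability, P(X = 5) = 0.375·0.0445541 + 0.5·0.050421 + 0.125·0 = 0.0419183.

0.042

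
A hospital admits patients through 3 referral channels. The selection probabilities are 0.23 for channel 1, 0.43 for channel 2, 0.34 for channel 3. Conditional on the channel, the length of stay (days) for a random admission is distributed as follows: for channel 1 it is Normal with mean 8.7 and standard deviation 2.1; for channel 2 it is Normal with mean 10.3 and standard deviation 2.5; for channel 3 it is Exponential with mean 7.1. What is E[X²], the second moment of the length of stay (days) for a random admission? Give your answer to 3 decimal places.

For each component E[X²] = Var + (mean)², giving 1: 80.1; 2: 112.34; 3: 100.82.
Overall E[X²] = 0.23·80.1 + 0.43·112.34 + 0.34·100.82 = 101.008.

101.008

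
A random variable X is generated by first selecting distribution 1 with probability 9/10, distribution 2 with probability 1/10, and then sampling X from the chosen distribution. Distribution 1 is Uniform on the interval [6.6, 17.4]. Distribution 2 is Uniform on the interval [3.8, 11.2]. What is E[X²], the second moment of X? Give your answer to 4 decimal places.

144.4293

For each component E[X²] = Var + (mean)², giving 1: 153.72; 2: 60.8133.
Overall E[X²] = 0.9·153.72 + 0.1·60.8133 = 144.429.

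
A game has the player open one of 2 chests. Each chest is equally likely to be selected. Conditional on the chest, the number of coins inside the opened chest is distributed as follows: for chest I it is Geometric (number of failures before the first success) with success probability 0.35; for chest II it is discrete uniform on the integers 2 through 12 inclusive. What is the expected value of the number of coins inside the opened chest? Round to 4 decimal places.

Component means — I: 1.85714; II: 7.
E[X] = 0.5·1.85714 + 0.5·7 = 4.42857.

4.4286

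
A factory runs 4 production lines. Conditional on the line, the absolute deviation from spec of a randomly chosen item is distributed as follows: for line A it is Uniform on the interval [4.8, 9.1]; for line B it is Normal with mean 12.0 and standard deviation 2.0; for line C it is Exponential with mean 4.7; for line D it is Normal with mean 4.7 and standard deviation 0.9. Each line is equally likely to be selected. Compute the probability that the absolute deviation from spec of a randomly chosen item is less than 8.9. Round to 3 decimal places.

Conditional on each line, P(X < 8.9): A: 0.953488; B: 0.0605708; C: 0.849474; D: 0.999998.
By total probability, P(X < 8.9) = 0.25·0.953488 + 0.25·0.0605708 + 0.25·0.849474 + 0.25·0.999998 = 0.715883.

0.716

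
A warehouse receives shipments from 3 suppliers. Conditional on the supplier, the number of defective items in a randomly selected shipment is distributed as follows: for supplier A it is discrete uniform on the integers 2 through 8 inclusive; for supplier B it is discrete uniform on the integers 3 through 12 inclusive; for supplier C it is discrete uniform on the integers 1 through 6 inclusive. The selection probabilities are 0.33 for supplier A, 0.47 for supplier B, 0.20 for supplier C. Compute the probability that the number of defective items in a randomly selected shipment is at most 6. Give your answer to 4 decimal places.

Conditional on each supplier, P(X ≤ 6): A: 0.714286; B: 0.4; C: 1.
By total probability, P(X ≤ 6) = 0.33·0.714286 + 0.47·0.4 + 0.2·1 = 0.623714.

0.6237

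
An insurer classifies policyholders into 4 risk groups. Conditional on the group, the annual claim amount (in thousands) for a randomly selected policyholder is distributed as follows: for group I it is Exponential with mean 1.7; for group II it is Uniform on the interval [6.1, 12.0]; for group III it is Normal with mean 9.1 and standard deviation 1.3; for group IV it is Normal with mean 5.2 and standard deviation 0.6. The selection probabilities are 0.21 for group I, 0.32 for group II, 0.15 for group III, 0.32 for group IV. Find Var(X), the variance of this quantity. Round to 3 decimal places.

Per component, I: μ=1.7, E[X²]=5.78; II: μ=9.05, E[X²]=84.8033; III: μ=9.1, E[X²]=84.5; IV: μ=5.2, E[X²]=27.4.
E[X] = 0.21·1.7 + 0.32·9.05 + 0.15·9.1 + 0.32·5.2 = 6.282.
E[X²] = 0.21·5.78 + 0.32·84.8033 + 0.15·84.5 + 0.32·27.4 = 49.7939.
Var(X) = E[X²] − (E[X])² = 49.7939 − 39.4635 = 10.3303.

10.330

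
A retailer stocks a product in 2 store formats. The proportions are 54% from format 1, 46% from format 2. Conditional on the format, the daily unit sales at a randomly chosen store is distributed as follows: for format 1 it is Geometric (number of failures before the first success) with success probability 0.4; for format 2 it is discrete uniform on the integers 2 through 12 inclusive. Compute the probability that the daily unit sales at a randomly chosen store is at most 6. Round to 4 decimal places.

Conditional on each format, P(X ≤ 6): 1: 0.972006; 2: 0.454545.
By total probability, P(X ≤ 6) = 0.54·0.972006 + 0.46·0.454545 = 0.733974.

0.7340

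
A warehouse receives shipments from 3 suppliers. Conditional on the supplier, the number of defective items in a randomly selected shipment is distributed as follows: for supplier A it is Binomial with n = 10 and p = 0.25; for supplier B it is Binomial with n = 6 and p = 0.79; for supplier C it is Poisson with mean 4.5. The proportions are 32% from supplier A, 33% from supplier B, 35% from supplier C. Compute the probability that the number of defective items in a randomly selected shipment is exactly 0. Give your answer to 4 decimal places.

0.0219

Conditional on each supplier, P(X = 0): A: 0.0563135; B: 8.57661e-05; C: 0.011109.
By total probability, P(X = 0) = 0.32·0.0563135 + 0.33·8.57661e-05 + 0.35·0.011109 = 0.0219368.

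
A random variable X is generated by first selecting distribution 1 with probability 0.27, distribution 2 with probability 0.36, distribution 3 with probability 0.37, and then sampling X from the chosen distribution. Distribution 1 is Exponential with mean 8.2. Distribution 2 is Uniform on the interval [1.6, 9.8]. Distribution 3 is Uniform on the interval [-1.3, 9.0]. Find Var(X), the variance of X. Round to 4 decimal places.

26.3968

Per component, 1: μ=8.2, E[X²]=134.48; 2: μ=5.7, E[X²]=38.0933; 3: μ=3.85, E[X²]=23.6633.
E[X] = 0.27·8.2 + 0.36·5.7 + 0.37·3.85 = 5.6905.
E[X²] = 0.27·134.48 + 0.36·38.0933 + 0.37·23.6633 = 58.7786.
Var(X) = E[X²] − (E[X])² = 58.7786 − 32.3818 = 26.3968.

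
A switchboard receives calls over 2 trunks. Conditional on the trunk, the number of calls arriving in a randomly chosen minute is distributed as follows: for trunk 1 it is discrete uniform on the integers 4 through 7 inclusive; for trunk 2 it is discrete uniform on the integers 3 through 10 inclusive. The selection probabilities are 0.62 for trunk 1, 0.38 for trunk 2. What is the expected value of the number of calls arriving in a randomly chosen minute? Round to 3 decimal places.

5.880

Component means — 1: 5.5; 2: 6.5.
E[X] = 0.62·5.5 + 0.38·6.5 = 5.88.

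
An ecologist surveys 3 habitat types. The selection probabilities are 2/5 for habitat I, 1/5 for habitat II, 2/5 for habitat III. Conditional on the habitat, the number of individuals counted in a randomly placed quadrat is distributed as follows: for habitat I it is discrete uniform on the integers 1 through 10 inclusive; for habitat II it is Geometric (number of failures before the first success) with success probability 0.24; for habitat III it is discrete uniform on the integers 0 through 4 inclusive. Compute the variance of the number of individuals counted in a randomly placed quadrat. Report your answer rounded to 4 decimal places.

9.2433

Per component, I: μ=5.5, E[X²]=38.5; II: μ=3.16667, E[X²]=23.2222; III: μ=2, E[X²]=6.
E[X] = 0.4·5.5 + 0.2·3.16667 + 0.4·2 = 3.63333.
E[X²] = 0.4·38.5 + 0.2·23.2222 + 0.4·6 = 22.4444.
Var(X) = E[X²] − (E[X])² = 22.4444 − 13.2011 = 9.24333.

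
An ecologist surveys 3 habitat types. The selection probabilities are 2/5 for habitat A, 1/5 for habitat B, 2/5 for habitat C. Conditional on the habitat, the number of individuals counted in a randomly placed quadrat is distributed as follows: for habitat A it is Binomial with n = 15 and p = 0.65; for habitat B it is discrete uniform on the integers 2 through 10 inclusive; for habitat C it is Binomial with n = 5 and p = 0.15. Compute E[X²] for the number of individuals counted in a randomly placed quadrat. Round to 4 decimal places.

48.4033

For each component E[X²] = Var + (mean)², giving A: 98.475; B: 42.6667; C: 1.2.
Overall E[X²] = 0.4·98.475 + 0.2·42.6667 + 0.4·1.2 = 48.4033.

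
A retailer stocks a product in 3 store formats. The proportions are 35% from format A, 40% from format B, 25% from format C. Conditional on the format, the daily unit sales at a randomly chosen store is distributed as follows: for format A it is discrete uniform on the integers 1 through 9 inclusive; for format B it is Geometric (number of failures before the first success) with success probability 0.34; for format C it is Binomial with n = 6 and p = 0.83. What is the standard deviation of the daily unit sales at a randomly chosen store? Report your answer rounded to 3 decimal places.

2.657

Per component, A: μ=5, E[X²]=31.6667; B: μ=1.94118, E[X²]=9.47751; C: μ=4.98, E[X²]=25.647.
E[X] = 0.35·5 + 0.4·1.94118 + 0.25·4.98 = 3.77147.
E[X²] = 0.35·31.6667 + 0.4·9.47751 + 0.25·25.647 = 21.2861.
Var(X) = E[X²] − (E[X])² = 21.2861 − 14.224 = 7.0621.
SD(X) = √7.0621 = 2.65746.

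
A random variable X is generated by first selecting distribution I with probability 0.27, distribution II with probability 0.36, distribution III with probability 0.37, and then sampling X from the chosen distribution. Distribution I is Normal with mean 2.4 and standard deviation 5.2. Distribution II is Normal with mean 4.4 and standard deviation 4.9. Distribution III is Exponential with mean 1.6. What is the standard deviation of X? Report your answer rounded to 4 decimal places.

Per component, I: μ=2.4, E[X²]=32.8; II: μ=4.4, E[X²]=43.37; III: μ=1.6, E[X²]=5.12.
E[X] = 0.27·2.4 + 0.36·4.4 + 0.37·1.6 = 2.824.
E[X²] = 0.27·32.8 + 0.36·43.37 + 0.37·5.12 = 26.3636.
Var(X) = E[X²] − (E[X])² = 26.3636 − 7.97498 = 18.3886.
SD(X) = √18.3886 = 4.2882.

4.2882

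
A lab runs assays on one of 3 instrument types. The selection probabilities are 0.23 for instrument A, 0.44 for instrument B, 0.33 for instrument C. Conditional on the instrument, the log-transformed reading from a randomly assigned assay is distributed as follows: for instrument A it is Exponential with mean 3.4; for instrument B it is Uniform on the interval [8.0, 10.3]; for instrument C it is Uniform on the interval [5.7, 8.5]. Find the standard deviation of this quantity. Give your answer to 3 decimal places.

2.840

Per component, A: μ=3.4, E[X²]=23.12; B: μ=9.15, E[X²]=84.1633; C: μ=7.1, E[X²]=51.0633.
E[X] = 0.23·3.4 + 0.44·9.15 + 0.33·7.1 = 7.151.
E[X²] = 0.23·23.12 + 0.44·84.1633 + 0.33·51.0633 = 59.2004.
Var(X) = E[X²] − (E[X])² = 59.2004 − 51.1368 = 8.06357.
SD(X) = √8.06357 = 2.83964.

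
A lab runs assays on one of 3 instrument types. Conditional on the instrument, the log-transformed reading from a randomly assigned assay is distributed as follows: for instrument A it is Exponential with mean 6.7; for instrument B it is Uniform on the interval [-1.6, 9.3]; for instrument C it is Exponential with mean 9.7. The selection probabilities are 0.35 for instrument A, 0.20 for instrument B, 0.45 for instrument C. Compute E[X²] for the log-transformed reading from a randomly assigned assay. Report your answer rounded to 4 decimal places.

121.0487

For each component E[X²] = Var + (mean)², giving A: 89.78; B: 24.7233; C: 188.18.
Overall E[X²] = 0.35·89.78 + 0.2·24.7233 + 0.45·188.18 = 121.049.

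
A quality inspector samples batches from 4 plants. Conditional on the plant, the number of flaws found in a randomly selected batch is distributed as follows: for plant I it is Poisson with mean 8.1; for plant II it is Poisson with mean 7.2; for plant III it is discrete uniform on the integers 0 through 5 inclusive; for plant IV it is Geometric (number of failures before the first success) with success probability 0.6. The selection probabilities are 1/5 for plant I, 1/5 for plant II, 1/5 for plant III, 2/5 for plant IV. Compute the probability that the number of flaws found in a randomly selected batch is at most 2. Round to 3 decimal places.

0.482

Conditional on each plant, P(X ≤ 2): I: 0.0127198; II: 0.0254735; III: 0.5; IV: 0.936.
By total probability, P(X ≤ 2) = 0.2·0.0127198 + 0.2·0.0254735 + 0.2·0.5 + 0.4·0.936 = 0.482039.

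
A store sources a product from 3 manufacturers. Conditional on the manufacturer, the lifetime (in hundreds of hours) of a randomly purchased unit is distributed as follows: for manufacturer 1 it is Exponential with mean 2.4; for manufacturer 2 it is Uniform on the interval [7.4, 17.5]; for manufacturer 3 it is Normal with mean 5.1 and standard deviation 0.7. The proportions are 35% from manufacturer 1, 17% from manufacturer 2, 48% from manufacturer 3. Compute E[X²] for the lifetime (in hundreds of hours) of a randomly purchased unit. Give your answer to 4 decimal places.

For each component E[X²] = Var + (mean)², giving 1: 11.52; 2: 163.503; 3: 26.5.
Overall E[X²] = 0.35·11.52 + 0.17·163.503 + 0.48·26.5 = 44.5476.

44.5476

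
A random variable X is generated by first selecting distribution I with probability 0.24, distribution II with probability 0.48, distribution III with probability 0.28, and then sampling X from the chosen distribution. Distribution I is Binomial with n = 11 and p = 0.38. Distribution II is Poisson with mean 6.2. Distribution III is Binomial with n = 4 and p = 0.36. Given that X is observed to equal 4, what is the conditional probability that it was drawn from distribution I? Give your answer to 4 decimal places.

Likelihoods P(X=4 | ·): I: 0.24232; II: 0.124948; III: 0.0167962.
Posterior ∝ prior × likelihood. Numerator for I: 0.24·0.24232 = 0.0581569.
Normalizing constant: 0.24·0.24232 + 0.48·0.124948 + 0.28·0.0167962 = 0.122835.
P(I | observation) = 0.0581569 / 0.122835 = 0.473456.

0.4735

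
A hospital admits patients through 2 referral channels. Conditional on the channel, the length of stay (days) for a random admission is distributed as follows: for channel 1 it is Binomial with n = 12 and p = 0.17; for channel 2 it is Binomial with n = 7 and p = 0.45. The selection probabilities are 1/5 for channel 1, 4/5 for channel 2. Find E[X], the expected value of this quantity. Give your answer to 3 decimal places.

2.928

Component means — 1: 2.04; 2: 3.15.
E[X] = 0.2·2.04 + 0.8·3.15 = 2.928.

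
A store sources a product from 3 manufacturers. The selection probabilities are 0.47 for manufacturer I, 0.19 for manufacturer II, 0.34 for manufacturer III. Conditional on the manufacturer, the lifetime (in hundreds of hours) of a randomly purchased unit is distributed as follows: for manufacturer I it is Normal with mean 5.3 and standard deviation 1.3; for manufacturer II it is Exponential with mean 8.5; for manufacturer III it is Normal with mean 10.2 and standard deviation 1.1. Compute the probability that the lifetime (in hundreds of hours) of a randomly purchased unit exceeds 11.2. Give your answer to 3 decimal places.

0.113

Conditional on each manufacturer, P(X > 11.2): I: 2.83331e-06; II: 0.267765; III: 0.181651.
By total probability, P(X > 11.2) = 0.47·2.83331e-06 + 0.19·0.267765 + 0.34·0.181651 = 0.112638.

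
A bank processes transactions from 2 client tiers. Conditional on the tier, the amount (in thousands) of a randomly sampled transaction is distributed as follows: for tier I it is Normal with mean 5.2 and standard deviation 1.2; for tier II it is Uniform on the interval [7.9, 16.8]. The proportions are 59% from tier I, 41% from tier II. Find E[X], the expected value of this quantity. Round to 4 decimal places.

Component means — I: 5.2; II: 12.35.
E[X] = 0.59·5.2 + 0.41·12.35 = 8.1315.

8.1315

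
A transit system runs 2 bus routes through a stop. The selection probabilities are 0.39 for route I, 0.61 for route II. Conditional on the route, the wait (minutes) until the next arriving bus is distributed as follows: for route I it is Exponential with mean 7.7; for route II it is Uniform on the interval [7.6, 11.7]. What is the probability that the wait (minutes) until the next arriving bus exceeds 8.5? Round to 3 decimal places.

0.605

Conditional on each route, P(X > 8.5): I: 0.331577; II: 0.780488.
By total probability, P(X > 8.5) = 0.39·0.331577 + 0.61·0.780488 = 0.605412.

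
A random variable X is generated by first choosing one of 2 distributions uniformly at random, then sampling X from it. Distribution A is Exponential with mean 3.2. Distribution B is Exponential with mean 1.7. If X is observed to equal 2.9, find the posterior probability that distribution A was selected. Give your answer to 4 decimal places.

0.5417

Likelihoods f(2.9 | ·): A: 0.126261; B: 0.106831.
Posterior ∝ prior × likelihood. Numerator for A: 0.5·0.126261 = 0.0631307.
Normalizing constant: 0.5·0.126261 + 0.5·0.106831 = 0.116546.
P(A | observation) = 0.0631307 / 0.116546 = 0.54168.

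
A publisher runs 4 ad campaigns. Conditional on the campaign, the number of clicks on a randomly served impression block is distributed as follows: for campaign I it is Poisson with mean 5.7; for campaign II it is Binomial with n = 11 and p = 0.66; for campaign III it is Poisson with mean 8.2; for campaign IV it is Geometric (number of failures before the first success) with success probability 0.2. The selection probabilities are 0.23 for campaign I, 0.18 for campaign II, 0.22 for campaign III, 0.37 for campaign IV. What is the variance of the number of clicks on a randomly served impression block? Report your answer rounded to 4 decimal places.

13.8009

Per component, I: μ=5.7, E[X²]=38.19; II: μ=7.26, E[X²]=55.176; III: μ=8.2, E[X²]=75.44; IV: μ=4, E[X²]=36.
E[X] = 0.23·5.7 + 0.18·7.26 + 0.22·8.2 + 0.37·4 = 5.9018.
E[X²] = 0.23·38.19 + 0.18·55.176 + 0.22·75.44 + 0.37·36 = 48.6322.
Var(X) = E[X²] − (E[X])² = 48.6322 − 34.8312 = 13.8009.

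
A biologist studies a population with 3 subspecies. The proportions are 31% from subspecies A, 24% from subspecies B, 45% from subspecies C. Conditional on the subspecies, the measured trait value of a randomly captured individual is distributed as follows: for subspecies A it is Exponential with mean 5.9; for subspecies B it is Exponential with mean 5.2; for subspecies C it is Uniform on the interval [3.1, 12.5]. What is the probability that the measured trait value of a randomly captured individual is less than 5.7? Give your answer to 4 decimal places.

0.4763

Conditional on each subspecies, P(X < 5.7): A: 0.619436; B: 0.665846; C: 0.276596.
By total probability, P(X < 5.7) = 0.31·0.619436 + 0.24·0.665846 + 0.45·0.276596 = 0.476296.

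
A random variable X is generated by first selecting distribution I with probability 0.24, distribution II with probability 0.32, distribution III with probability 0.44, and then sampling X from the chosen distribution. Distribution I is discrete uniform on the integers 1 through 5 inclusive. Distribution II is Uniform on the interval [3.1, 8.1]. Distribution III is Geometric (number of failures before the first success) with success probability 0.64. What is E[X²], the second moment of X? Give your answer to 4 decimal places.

For each component E[X²] = Var + (mean)², giving I: 11; II: 33.4433; III: 1.19531.
Overall E[X²] = 0.24·11 + 0.32·33.4433 + 0.44·1.19531 = 13.8678.

13.8678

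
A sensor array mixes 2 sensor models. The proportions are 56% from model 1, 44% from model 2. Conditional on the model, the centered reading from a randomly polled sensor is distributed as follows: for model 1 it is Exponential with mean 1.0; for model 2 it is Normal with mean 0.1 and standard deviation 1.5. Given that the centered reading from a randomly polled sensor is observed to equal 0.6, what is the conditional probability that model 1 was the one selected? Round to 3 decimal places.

0.735

Likelihoods f(0.6 | ·): 1: 0.548812; 2: 0.251589.
Posterior ∝ prior × likelihood. Numerator for 1: 0.56·0.548812 = 0.307335.
Normalizing constant: 0.56·0.548812 + 0.44·0.251589 = 0.418034.
P(1 | observation) = 0.307335 / 0.418034 = 0.735191.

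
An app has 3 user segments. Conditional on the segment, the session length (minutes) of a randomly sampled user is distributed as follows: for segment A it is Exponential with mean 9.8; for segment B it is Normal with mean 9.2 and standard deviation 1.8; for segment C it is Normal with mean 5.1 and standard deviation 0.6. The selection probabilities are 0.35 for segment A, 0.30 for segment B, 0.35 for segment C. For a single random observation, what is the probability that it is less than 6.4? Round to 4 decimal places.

Conditional on each segment, P(X < 6.4): A: 0.47955; B: 0.0599069; C: 0.98487.
By total probability, P(X < 6.4) = 0.35·0.47955 + 0.3·0.0599069 + 0.35·0.98487 = 0.530519.

0.5305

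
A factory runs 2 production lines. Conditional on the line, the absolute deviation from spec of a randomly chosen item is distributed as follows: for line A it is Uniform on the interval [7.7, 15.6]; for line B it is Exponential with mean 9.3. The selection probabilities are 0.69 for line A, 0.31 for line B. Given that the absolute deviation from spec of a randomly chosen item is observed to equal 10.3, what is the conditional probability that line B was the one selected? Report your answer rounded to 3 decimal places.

Likelihoods f(10.3 | ·): A: 0.126582; B: 0.0355242.
Posterior ∝ prior × likelihood. Numerator for B: 0.31·0.0355242 = 0.0110125.
Normalizing constant: 0.69·0.126582 + 0.31·0.0355242 = 0.0983543.
P(B | observation) = 0.0110125 / 0.0983543 = 0.111968.

0.112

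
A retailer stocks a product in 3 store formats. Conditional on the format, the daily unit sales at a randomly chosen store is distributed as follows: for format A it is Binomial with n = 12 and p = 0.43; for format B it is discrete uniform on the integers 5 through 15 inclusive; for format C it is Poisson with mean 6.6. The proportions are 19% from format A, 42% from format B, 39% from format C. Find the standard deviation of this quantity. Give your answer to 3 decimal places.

3.354

Per component, A: μ=5.16, E[X²]=29.5668; B: μ=10, E[X²]=110; C: μ=6.6, E[X²]=50.16.
E[X] = 0.19·5.16 + 0.42·10 + 0.39·6.6 = 7.7544.
E[X²] = 0.19·29.5668 + 0.42·110 + 0.39·50.16 = 71.3801.
Var(X) = E[X²] − (E[X])² = 71.3801 − 60.1307 = 11.2494.
SD(X) = √11.2494 = 3.35401.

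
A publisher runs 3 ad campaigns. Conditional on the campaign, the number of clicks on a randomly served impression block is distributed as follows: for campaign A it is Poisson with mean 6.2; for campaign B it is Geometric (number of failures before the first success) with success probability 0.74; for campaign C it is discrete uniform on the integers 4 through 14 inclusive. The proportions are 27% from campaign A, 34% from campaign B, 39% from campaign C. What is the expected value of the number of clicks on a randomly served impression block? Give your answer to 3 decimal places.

5.303

Component means — A: 6.2; B: 0.351351; C: 9.
E[X] = 0.27·6.2 + 0.34·0.351351 + 0.39·9 = 5.30346.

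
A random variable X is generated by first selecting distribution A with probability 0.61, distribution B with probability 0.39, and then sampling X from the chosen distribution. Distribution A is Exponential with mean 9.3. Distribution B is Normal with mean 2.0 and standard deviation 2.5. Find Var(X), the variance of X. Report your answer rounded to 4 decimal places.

Per component, A: μ=9.3, E[X²]=172.98; B: μ=2, E[X²]=10.25.
E[X] = 0.61·9.3 + 0.39·2 = 6.453.
E[X²] = 0.61·172.98 + 0.39·10.25 = 109.515.
Var(X) = E[X²] − (E[X])² = 109.515 − 41.6412 = 67.8741.

67.8741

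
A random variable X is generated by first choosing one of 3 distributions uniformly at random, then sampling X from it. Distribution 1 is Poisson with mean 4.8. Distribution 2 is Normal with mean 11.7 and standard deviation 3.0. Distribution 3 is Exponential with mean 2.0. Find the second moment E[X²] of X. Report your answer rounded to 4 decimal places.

60.5767

For each component E[X²] = Var + (mean)², giving 1: 27.84; 2: 145.89; 3: 8.
Overall E[X²] = 0.333333·27.84 + 0.333333·145.89 + 0.333333·8 = 60.5767.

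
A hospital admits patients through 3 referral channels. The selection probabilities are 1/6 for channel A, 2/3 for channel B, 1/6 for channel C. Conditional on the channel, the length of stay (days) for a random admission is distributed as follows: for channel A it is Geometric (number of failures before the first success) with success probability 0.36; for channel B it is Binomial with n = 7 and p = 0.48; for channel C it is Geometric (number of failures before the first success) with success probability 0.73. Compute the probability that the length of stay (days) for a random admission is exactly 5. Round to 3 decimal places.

0.103

Conditional on each channel, P(X = 5): A: 0.0386547; B: 0.144688; C: 0.00104747.
By total probability, P(X = 5) = 0.166667·0.0386547 + 0.666667·0.144688 + 0.166667·0.00104747 = 0.103076.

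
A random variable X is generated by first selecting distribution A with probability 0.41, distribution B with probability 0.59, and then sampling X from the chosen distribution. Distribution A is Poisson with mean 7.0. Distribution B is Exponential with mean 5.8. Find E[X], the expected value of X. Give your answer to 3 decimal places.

6.292

Component means — A: 7; B: 5.8.
E[X] = 0.41·7 + 0.59·5.8 = 6.292.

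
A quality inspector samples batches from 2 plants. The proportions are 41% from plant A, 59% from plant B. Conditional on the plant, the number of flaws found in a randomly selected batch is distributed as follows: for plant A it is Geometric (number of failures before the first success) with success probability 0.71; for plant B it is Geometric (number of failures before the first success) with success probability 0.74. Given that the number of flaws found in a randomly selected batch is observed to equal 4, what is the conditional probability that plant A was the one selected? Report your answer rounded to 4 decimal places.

0.5079

Likelihoods P(X=4 | ·): A: 0.0050217; B: 0.00338162.
Posterior ∝ prior × likelihood. Numerator for A: 0.41·0.0050217 = 0.00205889.
Normalizing constant: 0.41·0.0050217 + 0.59·0.00338162 = 0.00405405.
P(A | observation) = 0.00205889 / 0.00405405 = 0.507861.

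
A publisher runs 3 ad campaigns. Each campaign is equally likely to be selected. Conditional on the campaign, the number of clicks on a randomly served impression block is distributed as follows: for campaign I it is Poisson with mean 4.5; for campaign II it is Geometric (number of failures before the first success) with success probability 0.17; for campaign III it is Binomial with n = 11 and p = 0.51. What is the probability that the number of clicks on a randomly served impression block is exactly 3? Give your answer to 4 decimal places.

0.1129

Conditional on each campaign, P(X = 3): I: 0.168718; II: 0.0972038; III: 0.0727383.
By total probability, P(X = 3) = 0.333333·0.168718 + 0.333333·0.0972038 + 0.333333·0.0727383 = 0.112887.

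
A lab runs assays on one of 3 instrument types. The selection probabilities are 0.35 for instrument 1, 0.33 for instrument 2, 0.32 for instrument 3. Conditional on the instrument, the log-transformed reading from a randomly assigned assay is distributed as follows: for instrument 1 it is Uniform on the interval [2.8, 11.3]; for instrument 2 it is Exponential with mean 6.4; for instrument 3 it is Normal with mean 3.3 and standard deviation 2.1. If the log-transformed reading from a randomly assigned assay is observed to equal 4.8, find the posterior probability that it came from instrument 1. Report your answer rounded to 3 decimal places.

Likelihoods f(4.8 | ·): 1: 0.117647; 2: 0.0738073; 3: 0.147198.
Posterior ∝ prior × likelihood. Numerator for 1: 0.35·0.117647 = 0.0411765.
Normalizing constant: 0.35·0.117647 + 0.33·0.0738073 + 0.32·0.147198 = 0.112636.
P(1 | observation) = 0.0411765 / 0.112636 = 0.365571.

0.366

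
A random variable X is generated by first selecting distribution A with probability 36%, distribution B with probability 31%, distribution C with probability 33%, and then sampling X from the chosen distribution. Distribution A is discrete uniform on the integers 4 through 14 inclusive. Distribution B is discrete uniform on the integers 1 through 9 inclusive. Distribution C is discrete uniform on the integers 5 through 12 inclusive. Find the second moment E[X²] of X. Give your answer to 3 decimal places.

68.152

For each component E[X²] = Var + (mean)², giving A: 91; B: 31.6667; C: 77.5.
Overall E[X²] = 0.36·91 + 0.31·31.6667 + 0.33·77.5 = 68.1517.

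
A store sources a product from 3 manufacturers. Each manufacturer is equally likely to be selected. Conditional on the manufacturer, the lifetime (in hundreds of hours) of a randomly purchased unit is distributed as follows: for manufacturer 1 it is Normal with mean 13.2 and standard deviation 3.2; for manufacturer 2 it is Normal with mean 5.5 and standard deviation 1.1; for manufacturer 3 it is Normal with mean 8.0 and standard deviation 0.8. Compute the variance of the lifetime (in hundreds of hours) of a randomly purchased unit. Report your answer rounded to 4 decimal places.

Per component, 1: μ=13.2, E[X²]=184.48; 2: μ=5.5, E[X²]=31.46; 3: μ=8, E[X²]=64.64.
E[X] = 0.333333·13.2 + 0.333333·5.5 + 0.333333·8 = 8.9.
E[X²] = 0.333333·184.48 + 0.333333·31.46 + 0.333333·64.64 = 93.5267.
Var(X) = E[X²] − (E[X])² = 93.5267 − 79.21 = 14.3167.

14.3167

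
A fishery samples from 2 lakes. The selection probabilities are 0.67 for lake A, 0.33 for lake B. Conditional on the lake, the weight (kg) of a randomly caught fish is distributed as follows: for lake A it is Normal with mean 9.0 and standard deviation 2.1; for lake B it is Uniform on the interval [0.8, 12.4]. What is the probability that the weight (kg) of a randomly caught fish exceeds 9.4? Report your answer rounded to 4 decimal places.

0.3697

Conditional on each lake, P(X > 9.4): A: 0.424468; B: 0.258621.
By total probability, P(X > 9.4) = 0.67·0.424468 + 0.33·0.258621 = 0.369738.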